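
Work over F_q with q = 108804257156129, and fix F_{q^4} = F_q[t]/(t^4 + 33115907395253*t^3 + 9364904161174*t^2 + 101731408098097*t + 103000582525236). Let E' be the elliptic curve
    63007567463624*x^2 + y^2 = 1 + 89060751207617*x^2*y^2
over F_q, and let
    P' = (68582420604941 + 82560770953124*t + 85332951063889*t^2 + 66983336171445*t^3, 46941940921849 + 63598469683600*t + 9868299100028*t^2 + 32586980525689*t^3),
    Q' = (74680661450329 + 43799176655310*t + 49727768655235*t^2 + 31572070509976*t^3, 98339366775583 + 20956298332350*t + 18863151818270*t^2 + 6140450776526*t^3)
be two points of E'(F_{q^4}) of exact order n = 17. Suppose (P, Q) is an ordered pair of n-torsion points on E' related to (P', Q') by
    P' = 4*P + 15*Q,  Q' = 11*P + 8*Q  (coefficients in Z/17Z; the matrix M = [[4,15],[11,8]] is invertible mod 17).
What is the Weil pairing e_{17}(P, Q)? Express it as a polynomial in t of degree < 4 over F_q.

36670879640048 + 33075475071515*t + 46873743316259*t^2 + 13164369308900*t^3

Since e_{17}(P,P)=e_{17}(Q,Q)=1 and e_{17}(Q,P)=e_{17}(P,Q)^{-1}, expanding e_{17}(4*P + 15*Q,11*P + 8*Q) leaves e(P,Q)^det(M).
det(M) mod 17 = 3; its inverse in (Z/17)^* is 6 (check: 3*6 mod 17 = 1).
Edwards a_E,d_E -> Montgomery A=8281728296101,B=45610789319621 -> Weierstrass 61811089561493,0 via alpha=43478762637895,beta=20687768353034.
Double-and-add over 10001: 5-1 doublings, 2-1 additions; each step l_{T,T}/v_{2T} or l_{T,P'}/v at Q'+S for random S.
e_{17}(P',Q') = 83699387764725 + 27296214730876*t + 16102739135021*t^2 + 77863269272390*t^3.
e_{17}(P,Q) = (83699387764725 + 27296214730876*t + 16102739135021*t^2 + 77863269272390*t^3)^{6} = 36670879640048 + 33075475071515*t + 46873743316259*t^2 + 13164369308900*t^3.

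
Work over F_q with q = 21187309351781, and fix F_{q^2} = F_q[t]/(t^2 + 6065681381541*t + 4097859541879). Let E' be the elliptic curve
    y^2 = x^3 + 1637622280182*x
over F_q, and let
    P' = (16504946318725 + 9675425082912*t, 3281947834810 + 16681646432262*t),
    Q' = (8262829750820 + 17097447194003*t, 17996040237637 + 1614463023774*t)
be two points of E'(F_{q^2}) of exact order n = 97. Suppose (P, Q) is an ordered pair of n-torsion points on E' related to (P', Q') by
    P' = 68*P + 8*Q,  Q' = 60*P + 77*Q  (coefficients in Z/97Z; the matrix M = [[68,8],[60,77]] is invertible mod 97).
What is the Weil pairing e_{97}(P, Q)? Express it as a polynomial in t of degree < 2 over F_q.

Since e_{97}(P,P)=e_{97}(Q,Q)=1 and e_{97}(Q,P)=e_{97}(P,Q)^{-1}, expanding e_{97}(68*P + 8*Q,60*P + 77*Q) leaves e(P,Q)^det(M).
det(M) mod 97 = 3; its inverse in (Z/97)^* is 65 (check: 3*65 mod 97 = 1).
Miller loop for e_{97} over F_{21187309351781^2}: bits of 97 = 1100001; 6 double steps + 2 add steps, l/v at each.
Miller gives e_{97}(P',Q') = 9635443041703 + 8458988025562*t in F_{21187309351781^2}.
e_{97}(P,Q) = (9635443041703 + 8458988025562*t)^{65} = 7043765728863 + 12493380489033*t.

7043765728863 + 12493380489033*t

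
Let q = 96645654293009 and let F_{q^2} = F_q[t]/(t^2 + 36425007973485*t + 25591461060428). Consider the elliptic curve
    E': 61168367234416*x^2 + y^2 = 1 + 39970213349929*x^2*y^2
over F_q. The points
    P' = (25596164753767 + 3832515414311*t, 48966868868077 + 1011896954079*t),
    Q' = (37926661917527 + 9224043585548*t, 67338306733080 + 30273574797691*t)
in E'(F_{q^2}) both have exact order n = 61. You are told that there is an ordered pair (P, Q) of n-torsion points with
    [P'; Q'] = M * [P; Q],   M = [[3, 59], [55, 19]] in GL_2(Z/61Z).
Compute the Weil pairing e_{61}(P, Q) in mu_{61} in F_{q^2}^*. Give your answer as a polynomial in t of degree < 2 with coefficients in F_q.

25630735784425 + 14124668574751*t

The 61-Weil pairing on E[61] over F_{96645654293009} is alternating-bilinear: e_{61}(P',Q') = e_{61}(P,Q)^det(M).
det M = 3*19 - 59*55 = -3188 = 45 (mod 61); 45^{-1} = 19 (mod 61).
Edwards->Montgomery: u=(1+y)/(1-y), v=u/x -> 45781876305950v^2=u^3+60498954858310u^2+u; then x_W=29460952044374u+748821048556: y^2=x^3+8371873405146*x+48742851322548.
Miller loop for e_{61} over F_{96645654293009^2}: bits of 61 = 111101; 5 double steps + 4 add steps, l/v at each.
Result: e(P',Q') = 10667020003068 + 11882112699629*t.
Thus e_{61}(P,Q) = 25630735784425 + 14124668574751*t.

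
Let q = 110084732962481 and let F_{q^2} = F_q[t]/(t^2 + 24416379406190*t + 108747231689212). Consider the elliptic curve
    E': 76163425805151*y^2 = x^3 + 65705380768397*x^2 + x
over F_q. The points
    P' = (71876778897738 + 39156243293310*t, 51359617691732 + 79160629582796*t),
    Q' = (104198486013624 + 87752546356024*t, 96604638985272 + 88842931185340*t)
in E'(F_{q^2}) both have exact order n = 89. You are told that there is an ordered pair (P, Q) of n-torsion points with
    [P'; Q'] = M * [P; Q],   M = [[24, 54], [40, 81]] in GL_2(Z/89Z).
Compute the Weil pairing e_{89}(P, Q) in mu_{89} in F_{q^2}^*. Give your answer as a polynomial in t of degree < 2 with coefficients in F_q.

Since e_{89}(P,P)=e_{89}(Q,Q)=1 and e_{89}(Q,P)=e_{89}(P,Q)^{-1}, expanding e_{89}(24*P + 54*Q,40*P + 81*Q) leaves e(P,Q)^det(M).
Inverting 51 mod 89: 7. Thus e_{89}(P,Q) = e(P',Q')^{7}.
Montgomery->Weierstrass: x_W = 47873491529010*x+61162731061170, y_W=47873491529010*y on F_{110084732962481}; lands on y^2=x^3+42679843021983*x+101128210954453.
Miller loop for e_{89} over F_{110084732962481^2}: bits of 89 = 1011001; 6 double steps + 3 add steps, l/v at each.
Result: e(P',Q') = 102668614610585 + 34266785331324*t.
Raise to 7: e(P,Q) = 97839212086190 + 10684167093508*t in mu_{89}.

97839212086190 + 10684167093508*t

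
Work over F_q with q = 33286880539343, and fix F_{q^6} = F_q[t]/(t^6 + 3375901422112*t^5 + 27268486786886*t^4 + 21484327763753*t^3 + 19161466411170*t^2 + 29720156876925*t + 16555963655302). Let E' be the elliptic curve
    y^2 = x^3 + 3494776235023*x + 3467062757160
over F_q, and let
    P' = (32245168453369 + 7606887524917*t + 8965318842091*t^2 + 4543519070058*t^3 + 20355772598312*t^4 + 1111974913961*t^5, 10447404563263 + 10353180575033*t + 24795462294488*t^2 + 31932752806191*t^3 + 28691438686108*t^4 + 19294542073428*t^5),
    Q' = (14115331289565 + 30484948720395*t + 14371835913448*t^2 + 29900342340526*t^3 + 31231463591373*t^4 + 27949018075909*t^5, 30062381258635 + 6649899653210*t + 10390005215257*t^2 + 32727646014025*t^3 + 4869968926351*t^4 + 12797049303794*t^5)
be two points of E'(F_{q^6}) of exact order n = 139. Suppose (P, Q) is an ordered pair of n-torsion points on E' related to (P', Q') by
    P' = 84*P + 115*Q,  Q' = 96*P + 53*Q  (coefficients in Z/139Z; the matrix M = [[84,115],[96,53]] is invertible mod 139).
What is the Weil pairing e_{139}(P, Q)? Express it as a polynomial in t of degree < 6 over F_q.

The 139-Weil pairing on E[139] over F_{33286880539343} is alternating-bilinear: e_{139}(P',Q') = e_{139}(P,Q)^det(M).
det(M) mod 139 = 84; its inverse in (Z/139)^* is 48 (check: 84*48 mod 139 = 1).
Miller loop for e_{139} over F_{33286880539343^6}: bits of 139 = 10001011; 7 double steps + 3 add steps, l/v at each.
So e_{139}(P',Q') = 12566187124943 + 21139361019769*t + 32287921258806*t^2 + 30221415898853*t^3 + 5405658078286*t^4 + 1068300141207*t^5.
Finally e_{139}(P,Q) = 23860225753899 + 7570770976899*t + 12706466727745*t^2 + 14814152646869*t^3 + 14428155640506*t^4 + 29745816827368*t^5.

23860225753899 + 7570770976899*t + 12706466727745*t^2 + 14814152646869*t^3 + 14428155640506*t^4 + 29745816827368*t^5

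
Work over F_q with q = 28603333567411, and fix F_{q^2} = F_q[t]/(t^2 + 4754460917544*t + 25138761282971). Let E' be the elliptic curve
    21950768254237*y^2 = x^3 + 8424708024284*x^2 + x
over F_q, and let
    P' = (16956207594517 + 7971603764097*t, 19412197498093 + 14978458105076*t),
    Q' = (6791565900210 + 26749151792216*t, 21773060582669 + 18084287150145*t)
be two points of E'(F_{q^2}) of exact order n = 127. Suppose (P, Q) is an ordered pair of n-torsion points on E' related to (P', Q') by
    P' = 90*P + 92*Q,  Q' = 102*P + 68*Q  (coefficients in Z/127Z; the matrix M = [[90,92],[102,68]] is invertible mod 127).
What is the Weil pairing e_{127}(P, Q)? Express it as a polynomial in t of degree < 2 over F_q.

9113947578627 + 24545430705778*t

e_{127} is bilinear + alternating on E[127], so e_{127}(90*P + 92*Q, 102*P + 68*Q) = e_{127}(P,Q)^(90*68-92*102).
det M = 90*68 - 92*102 = -3264 = 38 (mod 127); 38^{-1} = 117 (mod 127).
Montgomery->Weierstrass: x_W = 10319899349439*x+5693836654347, y_W=10319899349439*y on F_{28603333567411}; lands on y^2=x^3+20625414573254*x+26711417570839.
Run Miller on y^2=x^3+20625414573254*x+26711417570839 over F_{28603333567411}: ladder 1111111 (7 bits); e = f_P(D_Q)/f_Q(D_P).
The quotient is 4740577933727 + 5128544558101*t.
Thus e_{127}(P,Q) = 9113947578627 + 24545430705778*t.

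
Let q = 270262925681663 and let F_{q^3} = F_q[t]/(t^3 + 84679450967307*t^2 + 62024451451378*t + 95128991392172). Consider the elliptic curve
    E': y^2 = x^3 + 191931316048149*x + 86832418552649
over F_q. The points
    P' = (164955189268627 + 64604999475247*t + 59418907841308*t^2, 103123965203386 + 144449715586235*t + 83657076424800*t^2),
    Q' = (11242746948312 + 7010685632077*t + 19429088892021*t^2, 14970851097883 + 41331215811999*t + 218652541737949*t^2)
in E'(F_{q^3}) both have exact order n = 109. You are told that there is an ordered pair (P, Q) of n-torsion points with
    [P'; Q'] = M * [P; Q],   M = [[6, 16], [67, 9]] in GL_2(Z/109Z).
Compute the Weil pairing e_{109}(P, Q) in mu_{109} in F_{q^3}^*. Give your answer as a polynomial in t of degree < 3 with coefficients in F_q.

249829204579867 + 87628913376474*t + 144152443136584*t^2

Under M = [[6,16],[67,9]] in GL_2(Z/109), e_{109}(P',Q') = e_{109}(P,Q)^(6*9-16*67 mod 109).
6*9 - 16*67 = -1018; reduced mod 109: det = 72, inverse 53.
7-bit Miller (1101101) on E'/F_{270262925681663} with a'=191931316048149, b'=86832418552649: accumulate tangent/chord ratios at Q'+S and P'+S'.
Result: e(P',Q') = 147098668815812 + 109891891088904*t + 116937022108180*t^2.
e_{109}(P,Q) = (147098668815812 + 109891891088904*t + 116937022108180*t^2)^{53} = 249829204579867 + 87628913376474*t + 144152443136584*t^2.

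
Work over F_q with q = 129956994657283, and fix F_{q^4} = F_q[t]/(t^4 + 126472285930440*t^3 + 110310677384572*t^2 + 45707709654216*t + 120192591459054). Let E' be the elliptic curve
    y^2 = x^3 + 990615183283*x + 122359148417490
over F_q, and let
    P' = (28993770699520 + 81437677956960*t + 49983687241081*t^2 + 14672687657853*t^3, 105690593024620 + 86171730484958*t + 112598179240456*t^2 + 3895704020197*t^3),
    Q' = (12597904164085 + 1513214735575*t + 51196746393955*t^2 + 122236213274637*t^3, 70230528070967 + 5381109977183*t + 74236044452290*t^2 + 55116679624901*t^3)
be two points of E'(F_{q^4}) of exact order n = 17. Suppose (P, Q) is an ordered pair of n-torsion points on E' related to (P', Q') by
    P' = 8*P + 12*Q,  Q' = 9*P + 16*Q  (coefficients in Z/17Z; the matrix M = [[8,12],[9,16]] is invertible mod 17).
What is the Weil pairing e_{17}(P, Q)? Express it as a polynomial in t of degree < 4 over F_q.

The 17-Weil pairing on E[17] over F_{129956994657283} is alternating-bilinear: e_{17}(P',Q') = e_{17}(P,Q)^det(M).
So e_{17}(P,Q) = e_{17}(P',Q')^{6}, since 3*6 = 1 mod 17.
n = 17 = (10001)_2 (5 bits, wt 2); accumulate f_{17,P'}(Q'+S)/f_{17,P'}(S) along the 4-step ladder.
Result: e(P',Q') = 84192999406829 + 75061868948636*t + 116222591064120*t^2 + 128729634555812*t^3.
(84192999406829 + 75061868948636*t + 116222591064120*t^2 + 128729634555812*t^3)^{6} mod (129956994657283,f) = 48015693937493 + 67662669210222*t + 120798980246672*t^2 + 65953856255559*t^3.

48015693937493 + 67662669210222*t + 120798980246672*t^2 + 65953856255559*t^3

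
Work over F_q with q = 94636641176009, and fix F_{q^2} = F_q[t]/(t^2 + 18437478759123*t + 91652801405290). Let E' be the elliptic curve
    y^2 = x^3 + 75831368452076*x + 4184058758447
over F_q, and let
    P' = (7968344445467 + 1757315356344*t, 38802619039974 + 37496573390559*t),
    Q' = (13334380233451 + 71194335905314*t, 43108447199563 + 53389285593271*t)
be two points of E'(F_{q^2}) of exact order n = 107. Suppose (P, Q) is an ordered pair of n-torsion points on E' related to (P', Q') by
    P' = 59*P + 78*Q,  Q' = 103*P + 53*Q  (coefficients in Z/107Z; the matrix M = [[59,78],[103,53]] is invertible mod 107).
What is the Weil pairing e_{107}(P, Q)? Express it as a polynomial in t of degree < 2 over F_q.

90255992656137 + 44700371683307*t

e_{107}(aP+bQ,cP+dQ) = e_{107}(P,Q)^(ad-bc); with (a,b,c,d)=(59,78,103,53) this gives the det-107 law.
det(M) mod 107 = 15; its inverse in (Z/107)^* is 50 (check: 15*50 mod 107 = 1).
Double-and-add over 1101011: 7-1 doublings, 5-1 additions; each step l_{T,T}/v_{2T} or l_{T,P'}/v at Q'+S for random S.
Result: e(P',Q') = 13179364304018 + 29268741204110*t.
Finally e_{107}(P,Q) = 90255992656137 + 44700371683307*t.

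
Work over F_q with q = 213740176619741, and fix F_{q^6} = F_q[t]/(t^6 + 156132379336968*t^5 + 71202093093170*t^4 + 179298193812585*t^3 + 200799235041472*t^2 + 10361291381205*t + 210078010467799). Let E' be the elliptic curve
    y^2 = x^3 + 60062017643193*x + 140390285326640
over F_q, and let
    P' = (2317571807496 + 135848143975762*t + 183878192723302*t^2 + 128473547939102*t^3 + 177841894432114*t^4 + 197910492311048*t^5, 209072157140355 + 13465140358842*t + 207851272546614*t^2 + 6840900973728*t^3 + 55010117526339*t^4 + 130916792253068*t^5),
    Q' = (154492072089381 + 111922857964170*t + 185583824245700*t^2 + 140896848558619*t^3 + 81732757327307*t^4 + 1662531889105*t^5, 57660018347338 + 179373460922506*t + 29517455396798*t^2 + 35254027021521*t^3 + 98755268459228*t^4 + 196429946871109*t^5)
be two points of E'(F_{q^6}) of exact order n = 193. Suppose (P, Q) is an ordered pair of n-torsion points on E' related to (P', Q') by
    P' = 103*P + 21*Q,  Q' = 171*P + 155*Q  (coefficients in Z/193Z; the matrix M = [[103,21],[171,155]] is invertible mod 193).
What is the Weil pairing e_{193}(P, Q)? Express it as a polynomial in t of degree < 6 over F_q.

Under M = [[103,21],[171,155]] in GL_2(Z/193), e_{193}(P',Q') = e_{193}(P,Q)^(103*155-21*171 mod 193).
det(M) mod 193 = 22; its inverse in (Z/193)^* is 79 (check: 22*79 mod 193 = 1).
Double-and-add over 11000001: 8-1 doublings, 3-1 additions; each step l_{T,T}/v_{2T} or l_{T,P'}/v at Q'+S for random S.
The quotient is 31213674195395 + 174596026127345*t + 159891426237073*t^2 + 12432218296526*t^3 + 148232048022163*t^4 + 31178028242665*t^5.
e_{193}(P,Q) = (31213674195395 + 174596026127345*t + 159891426237073*t^2 + 12432218296526*t^3 + 148232048022163*t^4 + 31178028242665*t^5)^{79} = 95535276277722 + 140733785748248*t + 88047030246468*t^2 + 44496151516052*t^3 + 135564741201148*t^4 + 45000727126222*t^5.

95535276277722 + 140733785748248*t + 88047030246468*t^2 + 44496151516052*t^3 + 135564741201148*t^4 + 45000727126222*t^5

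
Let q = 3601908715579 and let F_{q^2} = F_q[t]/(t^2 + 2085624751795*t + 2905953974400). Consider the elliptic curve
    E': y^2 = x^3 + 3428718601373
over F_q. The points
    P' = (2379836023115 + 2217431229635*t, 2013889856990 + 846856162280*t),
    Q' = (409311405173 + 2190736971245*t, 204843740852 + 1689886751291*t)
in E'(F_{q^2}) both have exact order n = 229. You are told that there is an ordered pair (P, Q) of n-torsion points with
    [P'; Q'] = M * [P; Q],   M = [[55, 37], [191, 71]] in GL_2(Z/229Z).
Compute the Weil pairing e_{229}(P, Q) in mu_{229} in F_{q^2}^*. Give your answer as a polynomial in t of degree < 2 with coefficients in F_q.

843081859769 + 234357348956*t

Since e_{229}(P,P)=e_{229}(Q,Q)=1 and e_{229}(Q,P)=e_{229}(P,Q)^{-1}, expanding e_{229}(55*P + 37*Q,191*P + 71*Q) leaves e(P,Q)^det(M).
det(M) mod 229 = 44; its inverse in (Z/229)^* is 203 (check: 44*203 mod 229 = 1).
n = 229 = (11100101)_2 (8 bits, wt 5); accumulate f_{229,P'}(Q'+S)/f_{229,P'}(S) along the 7-step ladder.
Miller gives e_{229}(P',Q') = 1571274160403 + 279443761792*t in F_{3601908715579^2}.
Raise to 203: e(P,Q) = 843081859769 + 234357348956*t in mu_{229}.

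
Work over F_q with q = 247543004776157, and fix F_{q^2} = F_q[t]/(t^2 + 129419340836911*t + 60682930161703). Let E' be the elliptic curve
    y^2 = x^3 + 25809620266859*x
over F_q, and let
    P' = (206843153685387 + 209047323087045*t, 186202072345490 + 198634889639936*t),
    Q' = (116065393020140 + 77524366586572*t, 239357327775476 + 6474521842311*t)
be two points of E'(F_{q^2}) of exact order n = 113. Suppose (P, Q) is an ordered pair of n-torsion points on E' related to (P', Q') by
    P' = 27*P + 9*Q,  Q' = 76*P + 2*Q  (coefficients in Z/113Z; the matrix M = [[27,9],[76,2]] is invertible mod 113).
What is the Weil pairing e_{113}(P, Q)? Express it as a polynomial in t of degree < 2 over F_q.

e_{113} is bilinear + alternating on E[113], so e_{113}(27*P + 9*Q, 76*P + 2*Q) = e_{113}(P,Q)^(27*2-9*76).
Inverting 48 mod 113: 73. Thus e_{113}(P,Q) = e(P',Q')^{73}.
7-bit Miller (1110001) on E'/F_{247543004776157} with a'=25809620266859, b'=0: accumulate tangent/chord ratios at Q'+S and P'+S'.
Miller gives e_{113}(P',Q') = 165990681326383 + 134190201358358*t in F_{247543004776157^2}.
Hence e(P,Q) = 157262083075216 + 161230972358031*t in F_{247543004776157^2}^*.

157262083075216 + 161230972358031*t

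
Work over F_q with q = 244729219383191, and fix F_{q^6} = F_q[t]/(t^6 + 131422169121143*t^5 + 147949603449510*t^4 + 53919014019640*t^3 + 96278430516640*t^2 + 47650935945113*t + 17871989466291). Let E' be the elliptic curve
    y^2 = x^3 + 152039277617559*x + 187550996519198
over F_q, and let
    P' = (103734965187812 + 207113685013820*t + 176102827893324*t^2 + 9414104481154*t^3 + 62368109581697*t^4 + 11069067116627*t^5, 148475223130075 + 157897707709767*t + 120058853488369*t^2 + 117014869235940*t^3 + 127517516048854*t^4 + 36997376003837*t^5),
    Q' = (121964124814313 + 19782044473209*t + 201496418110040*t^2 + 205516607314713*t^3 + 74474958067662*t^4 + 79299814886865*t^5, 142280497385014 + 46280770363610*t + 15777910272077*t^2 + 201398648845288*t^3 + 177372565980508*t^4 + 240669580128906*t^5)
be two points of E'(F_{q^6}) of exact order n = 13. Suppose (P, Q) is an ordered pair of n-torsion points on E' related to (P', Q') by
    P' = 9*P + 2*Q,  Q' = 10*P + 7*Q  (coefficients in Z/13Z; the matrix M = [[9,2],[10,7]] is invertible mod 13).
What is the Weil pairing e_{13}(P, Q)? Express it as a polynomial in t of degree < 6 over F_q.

Since e_{13}(P,P)=e_{13}(Q,Q)=1 and e_{13}(Q,P)=e_{13}(P,Q)^{-1}, expanding e_{13}(9*P + 2*Q,10*P + 7*Q) leaves e(P,Q)^det(M).
det(M) mod 13 = 4; its inverse in (Z/13)^* is 10 (check: 4*10 mod 13 = 1).
Double-and-add over 1101: 4-1 doublings, 3-1 additions; each step l_{T,T}/v_{2T} or l_{T,P'}/v at Q'+S for random S.
Result: e(P',Q') = 240707739543799 + 178814796982758*t + 177861232567482*t^2 + 188898561581570*t^3 + 77969220430871*t^4 + 107063637098927*t^5.
(240707739543799 + 178814796982758*t + 177861232567482*t^2 + 188898561581570*t^3 + 77969220430871*t^4 + 107063637098927*t^5)^{10} mod (244729219383191,f) = 173850006110920 + 108930554071239*t + 43338189141585*t^2 + 107952675614915*t^3 + 34646900946371*t^4 + 2268905544747*t^5.

173850006110920 + 108930554071239*t + 43338189141585*t^2 + 107952675614915*t^3 + 34646900946371*t^4 + 2268905544747*t^5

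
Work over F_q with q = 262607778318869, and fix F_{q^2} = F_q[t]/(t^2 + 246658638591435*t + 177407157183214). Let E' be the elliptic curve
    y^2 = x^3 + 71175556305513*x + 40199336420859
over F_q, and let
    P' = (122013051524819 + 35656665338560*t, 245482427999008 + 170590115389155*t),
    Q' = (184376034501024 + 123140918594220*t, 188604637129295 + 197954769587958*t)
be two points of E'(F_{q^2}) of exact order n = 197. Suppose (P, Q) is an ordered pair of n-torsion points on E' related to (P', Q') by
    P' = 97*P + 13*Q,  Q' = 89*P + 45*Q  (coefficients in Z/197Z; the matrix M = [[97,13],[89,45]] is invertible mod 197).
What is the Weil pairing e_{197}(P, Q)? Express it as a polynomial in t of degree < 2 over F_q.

72268641078974 + 213632266384272*t

e_{197}(aP+bQ,cP+dQ) = e_{197}(P,Q)^(ad-bc); with (a,b,c,d)=(97,13,89,45) this gives the det-197 law.
97*45 - 13*89 = 3208; reduced mod 197: det = 56, inverse 95.
Double-and-add over 11000101: 8-1 doublings, 4-1 additions; each step l_{T,T}/v_{2T} or l_{T,P'}/v at Q'+S for random S.
f_P(D_Q)/f_Q(D_P) = 182331680246174 + 68387719577868*t.
Finally e_{197}(P,Q) = 72268641078974 + 213632266384272*t.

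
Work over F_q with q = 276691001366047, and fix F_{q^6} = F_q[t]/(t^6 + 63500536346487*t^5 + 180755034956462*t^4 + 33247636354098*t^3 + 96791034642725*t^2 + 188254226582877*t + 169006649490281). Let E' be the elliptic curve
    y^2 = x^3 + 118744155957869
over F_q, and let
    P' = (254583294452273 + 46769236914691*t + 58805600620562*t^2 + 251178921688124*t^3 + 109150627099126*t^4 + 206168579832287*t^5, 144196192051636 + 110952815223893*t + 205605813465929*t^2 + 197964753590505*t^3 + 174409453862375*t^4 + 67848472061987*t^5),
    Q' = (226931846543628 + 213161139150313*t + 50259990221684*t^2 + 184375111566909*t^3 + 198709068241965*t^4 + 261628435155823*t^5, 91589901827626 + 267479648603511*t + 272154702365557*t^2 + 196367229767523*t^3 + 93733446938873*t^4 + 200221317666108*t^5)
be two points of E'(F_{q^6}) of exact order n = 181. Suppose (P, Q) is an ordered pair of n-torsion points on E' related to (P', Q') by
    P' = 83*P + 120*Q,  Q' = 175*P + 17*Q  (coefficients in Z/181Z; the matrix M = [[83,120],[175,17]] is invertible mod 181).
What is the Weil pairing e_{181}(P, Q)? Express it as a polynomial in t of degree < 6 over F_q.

e_{181} is bilinear + alternating on E[181], so e_{181}(83*P + 120*Q, 175*P + 17*Q) = e_{181}(P,Q)^(83*17-120*175).
det M = 83*17 - 120*175 = -19589 = 140 (mod 181); 140^{-1} = 128 (mod 181).
Build f_{181,P'} and f_{181,Q'} via the 8-bit ladder of 181=10110101_2; evaluate at shifted divisors; quotient in F_{276691001366047^6}.
The quotient is 154877742308063 + 48740423466124*t + 43812040589676*t^2 + 59772810016487*t^3 + 47437252825694*t^4 + 254932980579023*t^5.
Hence e(P,Q) = 276367816061466 + 83773584558015*t + 275429443441185*t^2 + 52645717599297*t^3 + 272442958918389*t^4 + 134161902164985*t^5 in F_{276691001366047^6}^*.

276367816061466 + 83773584558015*t + 275429443441185*t^2 + 52645717599297*t^3 + 272442958918389*t^4 + 134161902164985*t^5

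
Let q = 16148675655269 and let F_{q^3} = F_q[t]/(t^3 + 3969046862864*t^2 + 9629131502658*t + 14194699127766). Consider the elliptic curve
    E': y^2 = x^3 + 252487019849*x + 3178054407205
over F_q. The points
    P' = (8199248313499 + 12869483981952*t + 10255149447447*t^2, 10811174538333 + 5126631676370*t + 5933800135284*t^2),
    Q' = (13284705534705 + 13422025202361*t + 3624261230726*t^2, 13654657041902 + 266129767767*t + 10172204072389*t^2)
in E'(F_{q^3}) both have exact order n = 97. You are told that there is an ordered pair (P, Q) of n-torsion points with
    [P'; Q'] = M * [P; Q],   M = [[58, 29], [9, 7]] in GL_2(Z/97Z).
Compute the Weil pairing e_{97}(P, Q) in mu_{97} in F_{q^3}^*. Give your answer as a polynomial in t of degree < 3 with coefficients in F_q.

2893068585829 + 3833616811609*t + 12260134968874*t^2

e_{97} is bilinear + alternating on E[97], so e_{97}(58*P + 29*Q, 9*P + 7*Q) = e_{97}(P,Q)^(58*7-29*9).
det(M) mod 97 = 48; its inverse in (Z/97)^* is 95 (check: 48*95 mod 97 = 1).
7-bit Miller (1100001) on E'/F_{16148675655269} with a'=252487019849, b'=3178054407205: accumulate tangent/chord ratios at Q'+S and P'+S'.
So e_{97}(P',Q') = 13141473646223 + 9806693297159*t + 14310546749506*t^2.
Raise to 95: e(P,Q) = 2893068585829 + 3833616811609*t + 12260134968874*t^2 in mu_{97}.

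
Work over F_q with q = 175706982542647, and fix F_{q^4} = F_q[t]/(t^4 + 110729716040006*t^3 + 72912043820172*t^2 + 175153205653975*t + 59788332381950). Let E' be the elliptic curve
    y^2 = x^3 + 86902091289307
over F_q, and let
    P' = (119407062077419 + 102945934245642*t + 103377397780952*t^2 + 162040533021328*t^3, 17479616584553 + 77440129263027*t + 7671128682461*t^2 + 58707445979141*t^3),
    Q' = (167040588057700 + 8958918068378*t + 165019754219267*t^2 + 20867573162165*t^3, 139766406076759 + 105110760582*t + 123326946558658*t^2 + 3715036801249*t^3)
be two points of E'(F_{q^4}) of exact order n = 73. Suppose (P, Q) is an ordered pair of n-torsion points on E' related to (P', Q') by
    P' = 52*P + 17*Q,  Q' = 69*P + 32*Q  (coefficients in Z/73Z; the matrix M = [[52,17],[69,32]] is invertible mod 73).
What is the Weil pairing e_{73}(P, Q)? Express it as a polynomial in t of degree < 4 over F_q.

14920444841644 + 93472628117940*t + 86203039564017*t^2 + 55772018176032*t^3

e_{73}(aP+bQ,cP+dQ) = e_{73}(P,Q)^(ad-bc); with (a,b,c,d)=(52,17,69,32) this gives the det-73 law.
Hence e(P,Q) = e(P',Q')^{62} where 62 = 53^{-1} mod 73.
Run Miller on y^2=x^3+86902091289307 over F_{175706982542647}: ladder 1001001 (7 bits); e = f_P(D_Q)/f_Q(D_P).
Result: e(P',Q') = 146978908840127 + 1339238885672*t + 32418258827962*t^2 + 117594372450697*t^3.
e_{73}(P,Q) = (146978908840127 + 1339238885672*t + 32418258827962*t^2 + 117594372450697*t^3)^{62} = 14920444841644 + 93472628117940*t + 86203039564017*t^2 + 55772018176032*t^3.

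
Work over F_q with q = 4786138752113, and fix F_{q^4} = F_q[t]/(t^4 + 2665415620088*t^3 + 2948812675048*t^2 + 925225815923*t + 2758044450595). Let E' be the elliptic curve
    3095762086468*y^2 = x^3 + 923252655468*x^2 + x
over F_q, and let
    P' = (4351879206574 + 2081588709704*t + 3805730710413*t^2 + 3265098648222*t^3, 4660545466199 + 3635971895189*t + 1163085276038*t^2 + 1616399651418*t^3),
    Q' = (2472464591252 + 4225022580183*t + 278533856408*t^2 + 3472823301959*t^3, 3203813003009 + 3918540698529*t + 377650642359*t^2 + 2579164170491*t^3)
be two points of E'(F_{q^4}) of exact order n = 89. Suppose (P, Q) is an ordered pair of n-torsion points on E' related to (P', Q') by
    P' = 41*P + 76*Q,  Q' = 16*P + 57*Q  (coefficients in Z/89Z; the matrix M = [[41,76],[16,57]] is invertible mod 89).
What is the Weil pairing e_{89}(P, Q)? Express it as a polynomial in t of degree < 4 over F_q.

3928027598582 + 4267766830209*t + 303803005514*t^2 + 936792849976*t^3

Under M = [[41,76],[16,57]] in GL_2(Z/89), e_{89}(P',Q') = e_{89}(P,Q)^(41*57-76*16 mod 89).
Hence e(P,Q) = e(P',Q')^{42} where 42 = 53^{-1} mod 89.
Montgomery->Weierstrass: x_W = 1274933776098*x+1255924429231, y_W=1274933776098*y on F_{4786138752113}; lands on y^2=x^3+3921356702117*x+1680443492932.
Run Miller on y^2=x^3+3921356702117*x+1680443492932 over F_{4786138752113}: ladder 1011001 (7 bits); e = f_P(D_Q)/f_Q(D_P).
Miller gives e_{89}(P',Q') = 958722266576 + 1790793963678*t + 1513668251860*t^2 + 2412783658432*t^3 in F_{4786138752113^4}.
Finally e_{89}(P,Q) = 3928027598582 + 4267766830209*t + 303803005514*t^2 + 936792849976*t^3.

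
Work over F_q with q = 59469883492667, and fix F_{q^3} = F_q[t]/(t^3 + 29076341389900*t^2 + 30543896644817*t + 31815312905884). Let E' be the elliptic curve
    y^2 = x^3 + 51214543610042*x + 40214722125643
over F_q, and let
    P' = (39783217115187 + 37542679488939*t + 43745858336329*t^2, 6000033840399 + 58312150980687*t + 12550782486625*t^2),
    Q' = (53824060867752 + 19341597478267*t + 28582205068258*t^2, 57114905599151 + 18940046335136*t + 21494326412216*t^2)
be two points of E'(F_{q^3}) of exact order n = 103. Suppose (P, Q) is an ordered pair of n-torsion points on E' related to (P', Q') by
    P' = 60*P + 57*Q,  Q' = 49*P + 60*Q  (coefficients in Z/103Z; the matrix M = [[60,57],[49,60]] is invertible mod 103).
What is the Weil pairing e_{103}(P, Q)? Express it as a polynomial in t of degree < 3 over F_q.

50377486170685 + 38334556899955*t + 3034472600007*t^2

Under M = [[60,57],[49,60]] in GL_2(Z/103), e_{103}(P',Q') = e_{103}(P,Q)^(60*60-57*49 mod 103).
det(M) mod 103 = 86; its inverse in (Z/103)^* is 6 (check: 86*6 mod 103 = 1).
n = 103 = (1100111)_2 (7 bits, wt 5); accumulate f_{103,P'}(Q'+S)/f_{103,P'}(S) along the 6-step ladder.
Miller gives e_{103}(P',Q') = 39984505814849 + 7982747374405*t + 23281714088483*t^2 in F_{59469883492667^3}.
Finally e_{103}(P,Q) = 50377486170685 + 38334556899955*t + 3034472600007*t^2.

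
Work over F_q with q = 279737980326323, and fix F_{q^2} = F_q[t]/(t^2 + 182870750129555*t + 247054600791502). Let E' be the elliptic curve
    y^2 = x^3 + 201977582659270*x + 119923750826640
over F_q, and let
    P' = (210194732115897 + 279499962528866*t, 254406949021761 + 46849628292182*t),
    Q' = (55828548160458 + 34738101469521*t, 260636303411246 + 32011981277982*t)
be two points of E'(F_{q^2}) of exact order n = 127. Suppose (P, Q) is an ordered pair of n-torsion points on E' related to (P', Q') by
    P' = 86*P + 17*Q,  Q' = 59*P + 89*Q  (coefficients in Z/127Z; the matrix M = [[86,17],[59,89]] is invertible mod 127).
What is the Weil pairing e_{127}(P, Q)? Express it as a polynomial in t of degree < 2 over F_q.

Since e_{127}(P,P)=e_{127}(Q,Q)=1 and e_{127}(Q,P)=e_{127}(P,Q)^{-1}, expanding e_{127}(86*P + 17*Q,59*P + 89*Q) leaves e(P,Q)^det(M).
Hence e(P,Q) = e(P',Q')^{100} where 100 = 47^{-1} mod 127.
Double-and-add over 1111111: 7-1 doublings, 7-1 additions; each step l_{T,T}/v_{2T} or l_{T,P'}/v at Q'+S for random S.
f_P(D_Q)/f_Q(D_P) = 127059301025411 + 106855999868390*t.
e_{127}(P,Q) = (127059301025411 + 106855999868390*t)^{100} = 195506720994750 + 54422663208248*t.

195506720994750 + 54422663208248*t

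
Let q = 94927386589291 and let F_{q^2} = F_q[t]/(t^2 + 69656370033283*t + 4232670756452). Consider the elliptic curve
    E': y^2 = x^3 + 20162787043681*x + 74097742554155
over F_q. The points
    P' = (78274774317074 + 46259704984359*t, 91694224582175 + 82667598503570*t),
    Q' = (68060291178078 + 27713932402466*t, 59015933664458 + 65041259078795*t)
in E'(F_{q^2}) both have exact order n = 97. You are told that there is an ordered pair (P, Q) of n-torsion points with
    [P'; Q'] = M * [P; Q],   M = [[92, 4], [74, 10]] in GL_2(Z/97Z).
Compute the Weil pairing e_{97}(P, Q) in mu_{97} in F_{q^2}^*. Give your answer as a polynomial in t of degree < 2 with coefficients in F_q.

43800902968034 + 19837987665986*t

e_{97} is bilinear + alternating on E[97], so e_{97}(92*P + 4*Q, 74*P + 10*Q) = e_{97}(P,Q)^(92*10-4*74).
det(M) mod 97 = 42; its inverse in (Z/97)^* is 67 (check: 42*67 mod 97 = 1).
7-bit Miller (1100001) on E'/F_{94927386589291} with a'=20162787043681, b'=74097742554155: accumulate tangent/chord ratios at Q'+S and P'+S'.
The quotient is 42982451491548 + 68436693060230*t.
Raise to 67: e(P,Q) = 43800902968034 + 19837987665986*t in mu_{97}.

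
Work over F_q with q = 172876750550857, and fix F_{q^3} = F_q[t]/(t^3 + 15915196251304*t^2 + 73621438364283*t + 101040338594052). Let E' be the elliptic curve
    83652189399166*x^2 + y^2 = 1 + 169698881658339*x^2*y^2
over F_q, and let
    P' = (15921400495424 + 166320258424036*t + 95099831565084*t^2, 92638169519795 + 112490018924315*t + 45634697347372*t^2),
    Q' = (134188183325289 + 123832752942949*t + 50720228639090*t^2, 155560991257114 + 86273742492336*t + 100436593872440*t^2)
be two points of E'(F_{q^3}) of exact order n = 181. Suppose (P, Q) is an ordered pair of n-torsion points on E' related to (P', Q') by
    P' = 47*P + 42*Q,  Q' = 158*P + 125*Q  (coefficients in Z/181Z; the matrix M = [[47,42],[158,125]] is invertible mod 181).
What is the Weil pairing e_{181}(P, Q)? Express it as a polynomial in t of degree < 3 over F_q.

87105710051795 + 169706103086275*t + 124011476123823*t^2

The 181-Weil pairing on E[181] over F_{172876750550857} is alternating-bilinear: e_{181}(P',Q') = e_{181}(P,Q)^det(M).
47*125 - 42*158 = -761; reduced mod 181: det = 144, inverse 44.
Edwards a_E,d_E -> Montgomery A=3106429009372,B=139270586048356 -> Weierstrass 24763824145264,43225542586570 via alpha=13412386751108,beta=21707514572921.
Miller loop for e_{181} over F_{172876750550857^3}: bits of 181 = 10110101; 7 double steps + 4 add steps, l/v at each.
So e_{181}(P',Q') = 104143479344274 + 146667454795469*t + 106854109083562*t^2.
Finally e_{181}(P,Q) = 87105710051795 + 169706103086275*t + 124011476123823*t^2.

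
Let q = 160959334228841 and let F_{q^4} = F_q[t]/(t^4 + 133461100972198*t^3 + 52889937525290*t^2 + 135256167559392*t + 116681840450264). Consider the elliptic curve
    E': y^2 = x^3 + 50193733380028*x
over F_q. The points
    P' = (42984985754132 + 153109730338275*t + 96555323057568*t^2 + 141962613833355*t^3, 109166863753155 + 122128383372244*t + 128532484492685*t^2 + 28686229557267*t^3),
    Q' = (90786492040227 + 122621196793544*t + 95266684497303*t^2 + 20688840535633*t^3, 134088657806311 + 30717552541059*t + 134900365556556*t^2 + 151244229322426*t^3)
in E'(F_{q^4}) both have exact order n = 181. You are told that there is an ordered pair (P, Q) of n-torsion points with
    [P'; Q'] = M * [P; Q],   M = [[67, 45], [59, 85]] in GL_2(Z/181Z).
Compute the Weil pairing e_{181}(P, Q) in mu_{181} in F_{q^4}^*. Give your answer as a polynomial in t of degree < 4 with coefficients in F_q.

52318664303547 + 151755071263381*t + 154903075133134*t^2 + 24450666016566*t^3

e_{181}(aP+bQ,cP+dQ) = e_{181}(P,Q)^(ad-bc); with (a,b,c,d)=(67,45,59,85) this gives the det-181 law.
67*85 - 45*59 = 3040; reduced mod 181: det = 144, inverse 44.
Build f_{181,P'} and f_{181,Q'} via the 8-bit ladder of 181=10110101_2; evaluate at shifted divisors; quotient in F_{160959334228841^4}.
Miller gives e_{181}(P',Q') = 13638171859880 + 101753157563009*t + 92946377240524*t^2 + 117706001310557*t^3 in F_{160959334228841^4}.
e_{181}(P,Q) = (13638171859880 + 101753157563009*t + 92946377240524*t^2 + 117706001310557*t^3)^{44} = 52318664303547 + 151755071263381*t + 154903075133134*t^2 + 24450666016566*t^3.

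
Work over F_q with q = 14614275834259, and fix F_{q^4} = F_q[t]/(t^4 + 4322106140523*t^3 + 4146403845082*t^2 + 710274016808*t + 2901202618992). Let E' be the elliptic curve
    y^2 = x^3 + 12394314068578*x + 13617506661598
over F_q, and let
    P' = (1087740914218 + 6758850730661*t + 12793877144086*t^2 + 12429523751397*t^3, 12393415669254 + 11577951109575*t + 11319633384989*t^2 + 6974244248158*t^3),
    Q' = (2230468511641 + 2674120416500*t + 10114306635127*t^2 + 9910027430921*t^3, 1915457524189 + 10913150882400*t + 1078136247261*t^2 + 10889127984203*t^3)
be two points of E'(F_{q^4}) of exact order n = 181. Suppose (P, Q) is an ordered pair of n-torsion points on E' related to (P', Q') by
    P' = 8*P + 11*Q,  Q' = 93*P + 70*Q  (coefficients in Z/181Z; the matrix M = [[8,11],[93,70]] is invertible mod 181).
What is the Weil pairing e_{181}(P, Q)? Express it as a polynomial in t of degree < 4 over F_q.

The 181-Weil pairing on E[181] over F_{14614275834259} is alternating-bilinear: e_{181}(P',Q') = e_{181}(P,Q)^det(M).
Inverting 80 mod 181: 43. Thus e_{181}(P,Q) = e(P',Q')^{43}.
Run Miller on y^2=x^3+12394314068578*x+13617506661598 over F_{14614275834259}: ladder 10110101 (8 bits); e = f_P(D_Q)/f_Q(D_P).
So e_{181}(P',Q') = 9887576544393 + 3762355965725*t + 4811264488936*t^2 + 14198965472734*t^3.
Hence e(P,Q) = 13070833244441 + 5567801007600*t + 4833992377393*t^2 + 3292772824252*t^3 in F_{14614275834259^4}^*.

13070833244441 + 5567801007600*t + 4833992377393*t^2 + 3292772824252*t^3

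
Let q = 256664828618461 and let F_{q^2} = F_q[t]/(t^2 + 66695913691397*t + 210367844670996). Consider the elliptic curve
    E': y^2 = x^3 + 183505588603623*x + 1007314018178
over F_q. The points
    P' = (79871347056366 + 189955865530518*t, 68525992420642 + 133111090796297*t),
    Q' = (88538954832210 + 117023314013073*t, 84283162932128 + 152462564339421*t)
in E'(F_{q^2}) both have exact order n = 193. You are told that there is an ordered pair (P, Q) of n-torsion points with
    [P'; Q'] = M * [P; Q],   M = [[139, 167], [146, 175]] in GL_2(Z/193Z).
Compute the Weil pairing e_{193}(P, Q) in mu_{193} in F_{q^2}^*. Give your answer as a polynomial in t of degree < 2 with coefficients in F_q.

90640214646634 + 178658578523371*t

e_{193} is bilinear + alternating on E[193], so e_{193}(139*P + 167*Q, 146*P + 175*Q) = e_{193}(P,Q)^(139*175-167*146).
det M = 139*175 - 167*146 = -57 = 136 (mod 193); 136^{-1} = 44 (mod 193).
Miller loop for e_{193} over F_{256664828618461^2}: bits of 193 = 11000001; 7 double steps + 2 add steps, l/v at each.
Result: e(P',Q') = 161864580701644 + 126103799757742*t.
Finally e_{193}(P,Q) = 90640214646634 + 178658578523371*t.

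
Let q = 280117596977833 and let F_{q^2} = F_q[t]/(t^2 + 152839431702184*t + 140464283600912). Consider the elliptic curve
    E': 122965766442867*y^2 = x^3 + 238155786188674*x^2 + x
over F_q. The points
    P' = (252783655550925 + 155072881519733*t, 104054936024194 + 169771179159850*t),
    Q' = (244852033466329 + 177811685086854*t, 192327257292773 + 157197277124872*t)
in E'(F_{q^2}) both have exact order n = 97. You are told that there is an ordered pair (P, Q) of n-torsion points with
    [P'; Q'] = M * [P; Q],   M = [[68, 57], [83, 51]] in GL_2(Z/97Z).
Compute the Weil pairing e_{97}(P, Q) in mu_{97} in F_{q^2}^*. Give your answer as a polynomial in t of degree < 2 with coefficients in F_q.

Alternating bilinearity on E[97] (values in mu_{97} in F_{280117596977833^2}) gives e(P',Q') = e(P,Q)^det(M).
Hence e(P,Q) = e(P',Q')^{48} where 48 = 95^{-1} mod 97.
Set x_W=24665736656511*u+195880915720929, y_W=24665736656511*v; then E': y_W^2=x_W^3+215389023042360*x_W+85652434174327.
Build f_{97,P'} and f_{97,Q'} via the 7-bit ladder of 97=1100001_2; evaluate at shifted divisors; quotient in F_{280117596977833^2}.
So e_{97}(P',Q') = 218781043471272 + 59336399029505*t.
Thus e_{97}(P,Q) = 208363800218127 + 1075578982216*t.

208363800218127 + 1075578982216*t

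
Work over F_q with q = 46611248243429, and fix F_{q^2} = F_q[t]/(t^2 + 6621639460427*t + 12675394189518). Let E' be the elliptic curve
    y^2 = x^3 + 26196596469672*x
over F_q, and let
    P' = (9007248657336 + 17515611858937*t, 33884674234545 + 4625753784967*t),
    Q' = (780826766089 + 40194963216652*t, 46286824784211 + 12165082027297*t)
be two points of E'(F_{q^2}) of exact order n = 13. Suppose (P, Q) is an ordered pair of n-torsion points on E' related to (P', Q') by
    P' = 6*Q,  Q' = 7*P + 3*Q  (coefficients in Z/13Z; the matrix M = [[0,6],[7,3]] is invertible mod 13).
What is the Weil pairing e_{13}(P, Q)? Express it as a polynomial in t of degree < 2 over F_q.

e_{13}(aP+bQ,cP+dQ) = e_{13}(P,Q)^(ad-bc); with (a,b,c,d)=(0,6,7,3) this gives the det-13 law.
0*3 - 6*7 = -42; reduced mod 13: det = 10, inverse 4.
Miller loop for e_{13} over F_{46611248243429^2}: bits of 13 = 1101; 3 double steps + 2 add steps, l/v at each.
The quotient is 22965609421321 + 19973191408556*t.
Thus e_{13}(P,Q) = 7409516258248 + 5758894221094*t.

7409516258248 + 5758894221094*t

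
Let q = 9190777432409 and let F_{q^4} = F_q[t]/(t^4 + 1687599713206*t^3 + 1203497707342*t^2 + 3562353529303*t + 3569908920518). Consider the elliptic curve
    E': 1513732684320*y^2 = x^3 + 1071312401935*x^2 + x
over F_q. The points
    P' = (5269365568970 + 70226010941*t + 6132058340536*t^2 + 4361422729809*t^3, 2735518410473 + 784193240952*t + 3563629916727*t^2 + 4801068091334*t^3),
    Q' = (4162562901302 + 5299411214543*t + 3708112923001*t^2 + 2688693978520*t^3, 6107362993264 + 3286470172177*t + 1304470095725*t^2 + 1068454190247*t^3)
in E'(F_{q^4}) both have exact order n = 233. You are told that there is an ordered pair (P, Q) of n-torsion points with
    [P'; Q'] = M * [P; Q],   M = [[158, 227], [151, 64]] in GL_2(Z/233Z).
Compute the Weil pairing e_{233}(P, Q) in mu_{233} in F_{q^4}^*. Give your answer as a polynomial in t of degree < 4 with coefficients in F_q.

e_{233}(aP+bQ,cP+dQ) = e_{233}(P,Q)^(ad-bc); with (a,b,c,d)=(158,227,151,64) this gives the det-233 law.
158*64 - 227*151 = -24165; reduced mod 233: det = 67, inverse 80.
(x,y)|->(2118185209107x+6730213172317,2118185209107y) sends E' to y^2=x^3+1987111332690*x+6697435278725.
Miller loop for e_{233} over F_{9190777432409^4}: bits of 233 = 11101001; 7 double steps + 4 add steps, l/v at each.
Result: e(P',Q') = 1486935433964 + 3442402730470*t + 3398433619875*t^2 + 429261963215*t^3.
Raise to 80: e(P,Q) = 118866881664 + 2772570755369*t + 3029458773165*t^2 + 126562743071*t^3 in mu_{233}.

118866881664 + 2772570755369*t + 3029458773165*t^2 + 126562743071*t^3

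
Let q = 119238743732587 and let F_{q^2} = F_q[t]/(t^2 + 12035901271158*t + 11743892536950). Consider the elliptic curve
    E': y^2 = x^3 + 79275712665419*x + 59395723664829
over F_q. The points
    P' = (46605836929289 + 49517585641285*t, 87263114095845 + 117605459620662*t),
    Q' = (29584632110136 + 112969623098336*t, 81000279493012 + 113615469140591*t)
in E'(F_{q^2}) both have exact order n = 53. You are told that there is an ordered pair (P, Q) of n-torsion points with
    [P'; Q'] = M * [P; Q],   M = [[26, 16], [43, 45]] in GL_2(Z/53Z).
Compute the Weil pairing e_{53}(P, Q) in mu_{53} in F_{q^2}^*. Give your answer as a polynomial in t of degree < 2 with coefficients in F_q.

13797952219598 + 106309156152051*t

e_{53} is bilinear + alternating on E[53], so e_{53}(26*P + 16*Q, 43*P + 45*Q) = e_{53}(P,Q)^(26*45-16*43).
det(M) mod 53 = 5; its inverse in (Z/53)^* is 32 (check: 5*32 mod 53 = 1).
Double-and-add over 110101: 6-1 doublings, 4-1 additions; each step l_{T,T}/v_{2T} or l_{T,P'}/v at Q'+S for random S.
So e_{53}(P',Q') = 102322665159065 + 30032797271760*t.
e_{53}(P,Q) = (102322665159065 + 30032797271760*t)^{32} = 13797952219598 + 106309156152051*t.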